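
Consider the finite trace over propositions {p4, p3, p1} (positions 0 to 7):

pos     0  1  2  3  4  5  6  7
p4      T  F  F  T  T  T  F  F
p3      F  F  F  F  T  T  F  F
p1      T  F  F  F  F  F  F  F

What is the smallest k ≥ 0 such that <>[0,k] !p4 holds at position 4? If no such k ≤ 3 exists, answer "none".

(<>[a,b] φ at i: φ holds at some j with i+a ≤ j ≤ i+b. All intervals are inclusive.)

Scan j = 4,5,… for !p4:
  j=4: fails
  j=5: fails
  j=6: holds
First hit at j=6, so smallest k = 6-4 = 2.

2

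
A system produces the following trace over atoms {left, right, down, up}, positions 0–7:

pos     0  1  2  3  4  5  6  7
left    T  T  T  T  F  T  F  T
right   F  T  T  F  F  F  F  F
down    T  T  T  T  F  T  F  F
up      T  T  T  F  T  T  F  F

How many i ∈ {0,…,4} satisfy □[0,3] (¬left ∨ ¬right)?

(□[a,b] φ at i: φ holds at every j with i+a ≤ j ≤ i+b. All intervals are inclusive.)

2

Evaluate at each i in [0,4]:
  i=0: ✗ (fails at j=1)
  i=1: ✗ (fails at j=1)
  i=2: ✗ (fails at j=2)
  i=3: ✓ (all of [3,6])
  i=4: ✓ (all of [4,7])
Positions where it holds: {3, 4} → 2.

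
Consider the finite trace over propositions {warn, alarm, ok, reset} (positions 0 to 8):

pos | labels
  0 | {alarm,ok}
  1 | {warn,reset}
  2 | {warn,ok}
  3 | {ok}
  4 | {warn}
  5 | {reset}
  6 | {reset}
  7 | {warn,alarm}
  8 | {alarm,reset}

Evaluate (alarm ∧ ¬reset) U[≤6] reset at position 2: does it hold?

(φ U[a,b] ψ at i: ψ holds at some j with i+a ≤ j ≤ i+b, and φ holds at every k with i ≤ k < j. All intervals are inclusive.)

No

Need some j in [2,8] with reset, and (alarm ∧ ¬reset) at every k in [2,j-1].
  j=2: reset false.
  j=3: reset false.
  j=4: reset false.
  j=5: reset holds, but (alarm ∧ ¬reset) fails at k=2 → not this j.
  j=6: reset holds, but (alarm ∧ ¬reset) fails at k=2 → not this j.
  j=7: reset false.
  j=8: reset holds, but (alarm ∧ ¬reset) fails at k=2 → not this j.
No j in the window works → until fails.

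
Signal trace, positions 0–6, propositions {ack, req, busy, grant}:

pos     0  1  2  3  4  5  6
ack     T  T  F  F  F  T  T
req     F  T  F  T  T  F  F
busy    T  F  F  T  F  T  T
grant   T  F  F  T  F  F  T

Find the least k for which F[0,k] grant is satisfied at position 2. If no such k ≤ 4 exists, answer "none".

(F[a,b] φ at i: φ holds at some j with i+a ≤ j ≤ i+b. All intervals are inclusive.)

Scan j = 2,3,… for grant:
  j=2: fails
  j=3: holds
First hit at j=3, so smallest k = 3-2 = 1.

1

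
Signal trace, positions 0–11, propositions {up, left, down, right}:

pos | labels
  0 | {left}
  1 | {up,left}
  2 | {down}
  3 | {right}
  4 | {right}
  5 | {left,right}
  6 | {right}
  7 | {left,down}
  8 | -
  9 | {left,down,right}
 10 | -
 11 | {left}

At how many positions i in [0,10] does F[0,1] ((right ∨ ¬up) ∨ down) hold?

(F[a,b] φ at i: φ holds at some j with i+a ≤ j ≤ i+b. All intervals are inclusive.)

11

Evaluate at each i in [0,10]:
  i=0: ✓ (witness j=0)
  i=1: ✓ (witness j=2)
  i=2: ✓ (witness j=2)
  i=3: ✓ (witness j=3)
  i=4: ✓ (witness j=4)
  i=5: ✓ (witness j=5)
  i=6: ✓ (witness j=6)
  i=7: ✓ (witness j=7)
  i=8: ✓ (witness j=8)
  i=9: ✓ (witness j=9)
  i=10: ✓ (witness j=10)
Positions where it holds: {0, 1, 2, 3, 4, 5, 6, 7, 8, 9, 10} → 11.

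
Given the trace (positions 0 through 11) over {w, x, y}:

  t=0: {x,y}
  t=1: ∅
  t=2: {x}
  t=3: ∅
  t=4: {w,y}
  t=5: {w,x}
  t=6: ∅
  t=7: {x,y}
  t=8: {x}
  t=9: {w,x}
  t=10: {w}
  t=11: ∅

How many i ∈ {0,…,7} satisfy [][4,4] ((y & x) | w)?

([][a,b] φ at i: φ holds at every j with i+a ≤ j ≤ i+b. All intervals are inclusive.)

5

Evaluate at each i in [0,7]:
  i=0: ✓ (all of [4,4])
  i=1: ✓ (all of [5,5])
  i=2: ✗ (fails at j=6)
  i=3: ✓ (all of [7,7])
  i=4: ✗ (fails at j=8)
  i=5: ✓ (all of [9,9])
  i=6: ✓ (all of [10,10])
  i=7: ✗ (fails at j=11)
Positions where it holds: {0, 1, 3, 5, 6} → 5.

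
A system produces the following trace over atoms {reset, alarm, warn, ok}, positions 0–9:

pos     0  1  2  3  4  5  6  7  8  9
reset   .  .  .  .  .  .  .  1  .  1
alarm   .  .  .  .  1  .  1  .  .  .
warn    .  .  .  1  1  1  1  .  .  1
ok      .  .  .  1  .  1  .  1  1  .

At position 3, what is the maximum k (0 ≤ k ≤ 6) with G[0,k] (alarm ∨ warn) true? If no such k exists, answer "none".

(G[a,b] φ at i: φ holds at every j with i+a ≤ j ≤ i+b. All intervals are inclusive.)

3

(alarm ∨ warn) must hold from j=3 onward; find where it first fails.
  j=3: holds
  j=4: holds
  j=5: holds
  j=6: holds
  j=7: fails
Holds on [3,6], so largest k = 3.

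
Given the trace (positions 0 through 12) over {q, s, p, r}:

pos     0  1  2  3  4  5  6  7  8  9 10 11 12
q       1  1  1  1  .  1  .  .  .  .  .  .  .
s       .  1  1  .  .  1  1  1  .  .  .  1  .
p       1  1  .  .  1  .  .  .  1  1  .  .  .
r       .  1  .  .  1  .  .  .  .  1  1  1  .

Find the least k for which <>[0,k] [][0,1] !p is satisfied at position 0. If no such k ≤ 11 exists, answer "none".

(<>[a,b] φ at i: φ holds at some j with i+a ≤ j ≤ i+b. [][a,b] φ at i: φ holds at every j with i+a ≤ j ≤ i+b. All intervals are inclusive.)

Scan j = 0,1,… for [][0,1] !p:
  j=0: fails
  j=1: fails
  j=2: holds
First hit at j=2, so smallest k = 2-0 = 2.

2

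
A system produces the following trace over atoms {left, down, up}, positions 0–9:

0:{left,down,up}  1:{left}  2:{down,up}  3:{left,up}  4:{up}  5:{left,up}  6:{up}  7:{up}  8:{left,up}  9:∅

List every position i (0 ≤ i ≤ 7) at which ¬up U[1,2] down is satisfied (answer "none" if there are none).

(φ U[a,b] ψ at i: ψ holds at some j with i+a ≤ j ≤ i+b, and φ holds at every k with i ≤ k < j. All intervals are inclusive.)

Evaluate at each i in [0,7]:
  i=0: ✗ (lhs fails at k=0 before rhs at j=2)
  i=1: ✓ (rhs at j=2; lhs holds on [1,1])
  i=2: ✗ (no rhs in [3,4])
  i=3: ✗ (no rhs in [4,5])
  i=4: ✗ (no rhs in [5,6])
  i=5: ✗ (no rhs in [6,7])
  i=6: ✗ (no rhs in [7,8])
  i=7: ✗ (no rhs in [8,9])

1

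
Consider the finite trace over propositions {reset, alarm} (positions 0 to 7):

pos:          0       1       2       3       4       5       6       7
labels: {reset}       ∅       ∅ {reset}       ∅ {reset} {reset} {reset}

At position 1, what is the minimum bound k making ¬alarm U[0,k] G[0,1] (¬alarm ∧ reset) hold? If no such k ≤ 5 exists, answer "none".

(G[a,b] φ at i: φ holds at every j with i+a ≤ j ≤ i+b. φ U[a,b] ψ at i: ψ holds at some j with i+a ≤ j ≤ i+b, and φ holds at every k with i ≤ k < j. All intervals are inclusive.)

4

Need earliest j ≥ 1 with G[0,1] (¬alarm ∧ reset), and ¬alarm at every k in [1,j-1].
  j=1: rhs fails.
  j=2: rhs fails.
  j=3: rhs fails.
  j=4: rhs fails.
  j=5: rhs holds; lhs holds on [1,4]. k = 4.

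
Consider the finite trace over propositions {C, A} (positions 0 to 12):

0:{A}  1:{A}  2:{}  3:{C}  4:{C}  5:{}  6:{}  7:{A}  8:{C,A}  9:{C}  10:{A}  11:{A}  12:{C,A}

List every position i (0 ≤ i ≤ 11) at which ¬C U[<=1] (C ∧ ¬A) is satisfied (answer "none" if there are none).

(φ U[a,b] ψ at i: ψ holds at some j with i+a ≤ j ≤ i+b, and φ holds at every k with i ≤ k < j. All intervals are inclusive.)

2, 3, 4, 9

Evaluate at each i in [0,11]:
  i=0: ✗ (no rhs in [0,1])
  i=1: ✗ (no rhs in [1,2])
  i=2: ✓ (rhs at j=3; lhs holds on [2,2])
  i=3: ✓ (rhs at j=3)
  i=4: ✓ (rhs at j=4)
  i=5: ✗ (no rhs in [5,6])
  i=6: ✗ (no rhs in [6,7])
  i=7: ✗ (no rhs in [7,8])
  i=8: ✗ (lhs fails at k=8 before rhs at j=9)
  i=9: ✓ (rhs at j=9)
  i=10: ✗ (no rhs in [10,11])
  i=11: ✗ (no rhs in [11,12])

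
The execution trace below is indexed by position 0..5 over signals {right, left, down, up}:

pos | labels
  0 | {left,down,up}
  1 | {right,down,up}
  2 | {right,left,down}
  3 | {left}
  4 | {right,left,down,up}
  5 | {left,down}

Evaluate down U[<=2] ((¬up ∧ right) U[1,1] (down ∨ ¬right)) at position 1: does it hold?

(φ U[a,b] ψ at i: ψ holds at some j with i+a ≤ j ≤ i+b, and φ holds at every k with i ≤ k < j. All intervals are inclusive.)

Need some j in [1,3] with ((¬up ∧ right) U[1,1] (down ∨ ¬right)), and down at every k in [1,j-1].
  j=1: ((¬up ∧ right) U[1,1] (down ∨ ¬right)) — fails.
  j=2: ((¬up ∧ right) U[1,1] (down ∨ ¬right)) holds; down holds at every k in [1,1] → satisfied.

Holds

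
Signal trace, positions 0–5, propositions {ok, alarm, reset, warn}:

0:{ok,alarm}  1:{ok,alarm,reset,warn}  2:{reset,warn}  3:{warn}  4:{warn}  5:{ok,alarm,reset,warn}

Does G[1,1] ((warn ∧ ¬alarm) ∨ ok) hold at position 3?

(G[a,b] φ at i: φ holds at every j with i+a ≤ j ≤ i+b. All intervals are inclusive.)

Holds

Check ((warn ∧ ¬alarm) ∨ ok) at every j in [4,4]:
  j=4: true
All positions satisfy it → formula holds.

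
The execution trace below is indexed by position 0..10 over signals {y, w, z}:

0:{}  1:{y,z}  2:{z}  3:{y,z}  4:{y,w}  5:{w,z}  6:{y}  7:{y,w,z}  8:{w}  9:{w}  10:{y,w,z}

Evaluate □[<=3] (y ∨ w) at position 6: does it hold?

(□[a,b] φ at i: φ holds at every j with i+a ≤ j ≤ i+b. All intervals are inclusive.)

Check (y ∨ w) at every j in [6,9]:
  j=6: true
  j=7: true
  j=8: true
  j=9: true
All positions satisfy it → formula holds.

Holds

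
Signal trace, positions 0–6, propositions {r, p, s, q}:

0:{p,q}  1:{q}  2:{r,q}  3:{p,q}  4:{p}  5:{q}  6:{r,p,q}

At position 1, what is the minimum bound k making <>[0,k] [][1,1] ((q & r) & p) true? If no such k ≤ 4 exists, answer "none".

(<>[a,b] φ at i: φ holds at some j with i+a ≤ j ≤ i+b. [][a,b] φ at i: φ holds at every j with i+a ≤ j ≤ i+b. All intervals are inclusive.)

4

Scan j = 1,2,… for [][1,1] ((q & r) & p):
  j=1: fails
  j=2: fails
  j=3: fails
  j=4: fails
  j=5: holds
First hit at j=5, so smallest k = 5-1 = 4.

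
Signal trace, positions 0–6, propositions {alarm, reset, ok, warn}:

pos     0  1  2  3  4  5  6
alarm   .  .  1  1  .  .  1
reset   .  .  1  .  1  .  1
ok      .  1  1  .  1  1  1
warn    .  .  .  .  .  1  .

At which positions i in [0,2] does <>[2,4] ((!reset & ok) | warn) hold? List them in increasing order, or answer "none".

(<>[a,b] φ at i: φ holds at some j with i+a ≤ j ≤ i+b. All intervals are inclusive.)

Evaluate at each i in [0,2]:
  i=0: ✗ (none in [2,4])
  i=1: ✓ (witness j=5)
  i=2: ✓ (witness j=5)

1, 2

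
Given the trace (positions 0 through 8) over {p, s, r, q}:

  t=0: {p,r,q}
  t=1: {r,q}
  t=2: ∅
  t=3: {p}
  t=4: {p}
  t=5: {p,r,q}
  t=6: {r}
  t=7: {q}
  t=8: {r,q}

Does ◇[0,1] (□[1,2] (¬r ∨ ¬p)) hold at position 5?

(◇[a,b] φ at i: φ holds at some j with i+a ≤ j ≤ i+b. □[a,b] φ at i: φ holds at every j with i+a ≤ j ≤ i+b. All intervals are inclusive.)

True

Check □[1,2] (¬r ∨ ¬p) at each j in [5,6]:
  j=5: holds on [6,7]
  j=6: holds on [7,8]
Found at j=5 → formula holds.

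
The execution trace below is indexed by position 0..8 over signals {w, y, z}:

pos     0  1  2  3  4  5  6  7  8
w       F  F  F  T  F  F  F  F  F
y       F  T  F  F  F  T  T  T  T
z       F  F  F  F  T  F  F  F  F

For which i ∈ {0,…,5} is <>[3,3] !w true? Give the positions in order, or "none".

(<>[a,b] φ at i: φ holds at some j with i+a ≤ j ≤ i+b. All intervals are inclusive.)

Evaluate at each i in [0,5]:
  i=0: ✗ (none in [3,3])
  i=1: ✓ (witness j=4)
  i=2: ✓ (witness j=5)
  i=3: ✓ (witness j=6)
  i=4: ✓ (witness j=7)
  i=5: ✓ (witness j=8)

1, 2, 3, 4, 5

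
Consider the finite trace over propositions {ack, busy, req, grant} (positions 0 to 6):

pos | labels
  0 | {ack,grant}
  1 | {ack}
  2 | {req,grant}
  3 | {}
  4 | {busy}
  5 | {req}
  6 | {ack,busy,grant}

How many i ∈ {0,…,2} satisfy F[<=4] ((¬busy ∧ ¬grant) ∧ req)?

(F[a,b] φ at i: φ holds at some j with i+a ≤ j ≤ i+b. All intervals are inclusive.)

2

Evaluate at each i in [0,2]:
  i=0: ✗ (none in [0,4])
  i=1: ✓ (witness j=5)
  i=2: ✓ (witness j=5)
Positions where it holds: {1, 2} → 2.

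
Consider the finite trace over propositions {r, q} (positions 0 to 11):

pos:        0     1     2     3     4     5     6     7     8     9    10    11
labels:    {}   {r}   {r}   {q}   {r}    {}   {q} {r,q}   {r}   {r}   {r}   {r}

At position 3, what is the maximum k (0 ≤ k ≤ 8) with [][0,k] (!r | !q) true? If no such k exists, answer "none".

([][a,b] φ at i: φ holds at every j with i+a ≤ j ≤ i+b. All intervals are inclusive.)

(!r | !q) must hold from j=3 onward; find where it first fails.
  j=3: holds
  j=4: holds
  j=5: holds
  j=6: holds
  j=7: fails
Holds on [3,6], so largest k = 3.

3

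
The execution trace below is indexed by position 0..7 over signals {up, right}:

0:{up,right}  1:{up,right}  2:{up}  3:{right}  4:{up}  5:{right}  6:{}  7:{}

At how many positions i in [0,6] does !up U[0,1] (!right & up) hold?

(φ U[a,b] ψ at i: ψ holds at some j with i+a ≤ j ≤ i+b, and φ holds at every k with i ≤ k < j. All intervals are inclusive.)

Evaluate at each i in [0,6]:
  i=0: ✗ (no rhs in [0,1])
  i=1: ✗ (lhs fails at k=1 before rhs at j=2)
  i=2: ✓ (rhs at j=2)
  i=3: ✓ (rhs at j=4; lhs holds on [3,3])
  i=4: ✓ (rhs at j=4)
  i=5: ✗ (no rhs in [5,6])
  i=6: ✗ (no rhs in [6,7])
Positions where it holds: {2, 3, 4} → 3.

3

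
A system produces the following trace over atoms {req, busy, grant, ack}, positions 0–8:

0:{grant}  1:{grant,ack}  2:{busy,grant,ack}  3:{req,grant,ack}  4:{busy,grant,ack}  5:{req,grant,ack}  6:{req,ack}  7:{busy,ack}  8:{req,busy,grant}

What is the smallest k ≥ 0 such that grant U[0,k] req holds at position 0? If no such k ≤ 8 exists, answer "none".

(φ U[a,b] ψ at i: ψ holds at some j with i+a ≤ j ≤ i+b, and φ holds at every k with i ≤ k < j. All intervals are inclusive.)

Need earliest j ≥ 0 with req, and grant at every k in [0,j-1].
  j=0: rhs fails.
  j=1: rhs fails.
  j=2: rhs fails.
  j=3: rhs holds; lhs holds on [0,2]. k = 3.

3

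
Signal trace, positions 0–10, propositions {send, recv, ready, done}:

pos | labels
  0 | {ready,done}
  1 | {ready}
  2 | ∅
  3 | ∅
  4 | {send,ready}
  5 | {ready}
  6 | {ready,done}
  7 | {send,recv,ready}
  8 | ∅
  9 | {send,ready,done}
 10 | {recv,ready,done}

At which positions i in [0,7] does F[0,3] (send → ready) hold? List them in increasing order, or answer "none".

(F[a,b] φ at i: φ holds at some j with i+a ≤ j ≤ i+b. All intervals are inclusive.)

0, 1, 2, 3, 4, 5, 6, 7

Evaluate at each i in [0,7]:
  i=0: ✓ (witness j=0)
  i=1: ✓ (witness j=1)
  i=2: ✓ (witness j=2)
  i=3: ✓ (witness j=3)
  i=4: ✓ (witness j=4)
  i=5: ✓ (witness j=5)
  i=6: ✓ (witness j=6)
  i=7: ✓ (witness j=7)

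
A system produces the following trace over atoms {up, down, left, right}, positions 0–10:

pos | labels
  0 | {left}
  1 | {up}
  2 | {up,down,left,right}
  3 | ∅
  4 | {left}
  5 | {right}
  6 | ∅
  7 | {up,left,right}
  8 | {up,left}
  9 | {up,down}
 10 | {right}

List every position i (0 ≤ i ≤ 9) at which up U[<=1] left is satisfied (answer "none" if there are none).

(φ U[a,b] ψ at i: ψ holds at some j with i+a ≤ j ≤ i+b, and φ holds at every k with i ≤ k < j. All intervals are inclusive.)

0, 1, 2, 4, 7, 8

Evaluate at each i in [0,9]:
  i=0: ✓ (rhs at j=0)
  i=1: ✓ (rhs at j=2; lhs holds on [1,1])
  i=2: ✓ (rhs at j=2)
  i=3: ✗ (lhs fails at k=3 before rhs at j=4)
  i=4: ✓ (rhs at j=4)
  i=5: ✗ (no rhs in [5,6])
  i=6: ✗ (lhs fails at k=6 before rhs at j=7)
  i=7: ✓ (rhs at j=7)
  i=8: ✓ (rhs at j=8)
  i=9: ✗ (no rhs in [9,10])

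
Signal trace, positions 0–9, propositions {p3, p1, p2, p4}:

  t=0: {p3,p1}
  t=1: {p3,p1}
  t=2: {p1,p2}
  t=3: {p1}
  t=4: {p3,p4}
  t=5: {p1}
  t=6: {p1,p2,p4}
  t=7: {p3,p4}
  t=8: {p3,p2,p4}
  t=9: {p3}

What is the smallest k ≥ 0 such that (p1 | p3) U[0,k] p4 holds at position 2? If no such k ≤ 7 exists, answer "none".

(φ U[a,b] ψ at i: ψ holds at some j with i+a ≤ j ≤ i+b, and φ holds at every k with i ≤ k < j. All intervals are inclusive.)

Need earliest j ≥ 2 with p4, and (p1 | p3) at every k in [2,j-1].
  j=2: rhs fails.
  j=3: rhs fails.
  j=4: rhs holds; lhs holds on [2,3]. k = 2.

2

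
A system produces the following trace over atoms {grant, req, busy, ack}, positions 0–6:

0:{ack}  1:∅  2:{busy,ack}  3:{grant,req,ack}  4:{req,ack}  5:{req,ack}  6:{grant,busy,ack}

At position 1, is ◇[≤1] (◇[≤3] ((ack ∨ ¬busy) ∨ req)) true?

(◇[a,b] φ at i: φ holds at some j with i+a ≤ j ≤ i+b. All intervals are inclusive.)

Check ◇[≤3] ((ack ∨ ¬busy) ∨ req) at each j in [1,2]:
  j=1: holds (witness at 1)
  j=2: holds (witness at 2)
Found at j=1 → formula holds.

Yes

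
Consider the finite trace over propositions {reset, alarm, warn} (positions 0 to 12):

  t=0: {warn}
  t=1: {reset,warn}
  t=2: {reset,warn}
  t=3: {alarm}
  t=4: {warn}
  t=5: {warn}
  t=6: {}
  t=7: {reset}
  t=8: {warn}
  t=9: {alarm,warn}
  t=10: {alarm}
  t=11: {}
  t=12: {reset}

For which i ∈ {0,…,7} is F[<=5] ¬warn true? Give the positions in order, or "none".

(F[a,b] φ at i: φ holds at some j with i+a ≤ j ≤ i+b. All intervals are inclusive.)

0, 1, 2, 3, 4, 5, 6, 7

Evaluate at each i in [0,7]:
  i=0: ✓ (witness j=3)
  i=1: ✓ (witness j=3)
  i=2: ✓ (witness j=3)
  i=3: ✓ (witness j=3)
  i=4: ✓ (witness j=6)
  i=5: ✓ (witness j=6)
  i=6: ✓ (witness j=6)
  i=7: ✓ (witness j=7)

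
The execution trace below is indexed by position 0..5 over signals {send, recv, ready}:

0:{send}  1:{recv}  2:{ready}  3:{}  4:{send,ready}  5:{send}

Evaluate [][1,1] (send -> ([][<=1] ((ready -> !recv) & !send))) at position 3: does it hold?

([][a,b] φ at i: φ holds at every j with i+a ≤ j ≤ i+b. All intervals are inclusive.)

Check (send -> ([][<=1] ((ready -> !recv) & !send))) at every j in [4,4]:
  j=4: antecedent true; consequent fails at 4 → ✗
Fails at j=4 → formula fails.

Does not hold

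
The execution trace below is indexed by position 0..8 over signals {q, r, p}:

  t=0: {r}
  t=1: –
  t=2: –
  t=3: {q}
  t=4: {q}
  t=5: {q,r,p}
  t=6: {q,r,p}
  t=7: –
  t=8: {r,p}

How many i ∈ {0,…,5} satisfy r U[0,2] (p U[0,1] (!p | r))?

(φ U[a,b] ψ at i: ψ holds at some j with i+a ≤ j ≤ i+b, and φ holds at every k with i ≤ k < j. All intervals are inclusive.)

6

Evaluate at each i in [0,5]:
  i=0: ✓ (rhs at j=0)
  i=1: ✓ (rhs at j=1)
  i=2: ✓ (rhs at j=2)
  i=3: ✓ (rhs at j=3)
  i=4: ✓ (rhs at j=4)
  i=5: ✓ (rhs at j=5)
Positions where it holds: {0, 1, 2, 3, 4, 5} → 6.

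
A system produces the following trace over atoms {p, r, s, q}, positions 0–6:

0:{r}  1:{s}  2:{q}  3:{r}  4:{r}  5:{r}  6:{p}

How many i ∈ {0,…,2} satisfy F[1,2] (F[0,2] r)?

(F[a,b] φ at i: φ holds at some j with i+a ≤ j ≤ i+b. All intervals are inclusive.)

Evaluate at each i in [0,2]:
  i=0: ✓ (witness j=1)
  i=1: ✓ (witness j=2)
  i=2: ✓ (witness j=3)
Positions where it holds: {0, 1, 2} → 3.

3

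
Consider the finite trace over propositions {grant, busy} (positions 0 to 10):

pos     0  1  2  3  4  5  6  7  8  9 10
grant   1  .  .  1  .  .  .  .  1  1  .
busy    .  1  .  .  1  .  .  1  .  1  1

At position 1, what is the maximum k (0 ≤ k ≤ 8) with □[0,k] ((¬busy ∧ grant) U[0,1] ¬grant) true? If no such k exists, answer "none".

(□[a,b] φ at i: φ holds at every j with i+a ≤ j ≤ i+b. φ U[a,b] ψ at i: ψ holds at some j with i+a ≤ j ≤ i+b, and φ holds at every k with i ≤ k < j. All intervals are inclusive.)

6

((¬busy ∧ grant) U[0,1] ¬grant) must hold from j=1 onward; find where it first fails.
  j=1: holds
  j=2: holds
  j=3: holds
  j=4: holds
  j=5: holds
  j=6: holds
  j=7: holds
  j=8: fails
Holds on [1,7], so largest k = 6.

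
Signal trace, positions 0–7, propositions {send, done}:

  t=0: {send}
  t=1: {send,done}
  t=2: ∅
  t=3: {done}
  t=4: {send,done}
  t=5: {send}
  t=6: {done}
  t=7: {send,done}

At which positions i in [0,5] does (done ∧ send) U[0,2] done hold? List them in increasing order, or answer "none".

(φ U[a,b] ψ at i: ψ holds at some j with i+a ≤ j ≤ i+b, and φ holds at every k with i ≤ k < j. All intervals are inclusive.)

1, 3, 4

Evaluate at each i in [0,5]:
  i=0: ✗ (lhs fails at k=0 before rhs at j=1)
  i=1: ✓ (rhs at j=1)
  i=2: ✗ (lhs fails at k=2 before rhs at j=3)
  i=3: ✓ (rhs at j=3)
  i=4: ✓ (rhs at j=4)
  i=5: ✗ (lhs fails at k=5 before rhs at j=6)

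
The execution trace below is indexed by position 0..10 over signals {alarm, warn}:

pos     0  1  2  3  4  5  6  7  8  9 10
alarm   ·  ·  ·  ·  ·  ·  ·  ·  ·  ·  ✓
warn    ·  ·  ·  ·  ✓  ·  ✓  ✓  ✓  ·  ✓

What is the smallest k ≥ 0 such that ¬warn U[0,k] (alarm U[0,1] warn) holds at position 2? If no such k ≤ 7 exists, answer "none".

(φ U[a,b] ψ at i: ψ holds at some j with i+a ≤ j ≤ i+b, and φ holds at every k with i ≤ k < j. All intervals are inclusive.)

2

Need earliest j ≥ 2 with (alarm U[0,1] warn), and ¬warn at every k in [2,j-1].
  j=2: rhs fails.
  j=3: rhs fails.
  j=4: rhs holds; lhs holds on [2,3]. k = 2.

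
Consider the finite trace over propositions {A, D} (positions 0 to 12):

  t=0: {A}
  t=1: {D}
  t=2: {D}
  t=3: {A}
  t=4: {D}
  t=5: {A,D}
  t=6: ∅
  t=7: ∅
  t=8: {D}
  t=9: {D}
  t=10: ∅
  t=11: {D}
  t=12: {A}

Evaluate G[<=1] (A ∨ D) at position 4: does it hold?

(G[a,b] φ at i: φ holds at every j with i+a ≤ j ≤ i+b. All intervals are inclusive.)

Check (A ∨ D) at every j in [4,5]:
  j=4: true
  j=5: true
All positions satisfy it → formula holds.

True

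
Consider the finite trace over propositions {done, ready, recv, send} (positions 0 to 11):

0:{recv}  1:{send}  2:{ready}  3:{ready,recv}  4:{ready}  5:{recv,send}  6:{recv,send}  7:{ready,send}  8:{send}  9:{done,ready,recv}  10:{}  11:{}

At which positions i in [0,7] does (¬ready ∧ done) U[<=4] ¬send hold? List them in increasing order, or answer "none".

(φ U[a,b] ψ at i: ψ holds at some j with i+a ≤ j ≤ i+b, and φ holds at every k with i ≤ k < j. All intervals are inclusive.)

Evaluate at each i in [0,7]:
  i=0: ✓ (rhs at j=0)
  i=1: ✗ (lhs fails at k=1 before rhs at j=2)
  i=2: ✓ (rhs at j=2)
  i=3: ✓ (rhs at j=3)
  i=4: ✓ (rhs at j=4)
  i=5: ✗ (lhs fails at k=5 before rhs at j=9)
  i=6: ✗ (lhs fails at k=6 before rhs at j=9)
  i=7: ✗ (lhs fails at k=7 before rhs at j=9)

0, 2, 3, 4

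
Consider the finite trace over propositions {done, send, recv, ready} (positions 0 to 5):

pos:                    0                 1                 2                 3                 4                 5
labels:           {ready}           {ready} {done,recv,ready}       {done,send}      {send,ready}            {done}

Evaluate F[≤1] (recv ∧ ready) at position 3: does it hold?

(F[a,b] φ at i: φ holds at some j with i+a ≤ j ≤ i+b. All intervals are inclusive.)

Check (recv ∧ ready) at each j in [3,4]:
  j=3: false
  j=4: false
No position in the window satisfies it → formula fails.

Does not hold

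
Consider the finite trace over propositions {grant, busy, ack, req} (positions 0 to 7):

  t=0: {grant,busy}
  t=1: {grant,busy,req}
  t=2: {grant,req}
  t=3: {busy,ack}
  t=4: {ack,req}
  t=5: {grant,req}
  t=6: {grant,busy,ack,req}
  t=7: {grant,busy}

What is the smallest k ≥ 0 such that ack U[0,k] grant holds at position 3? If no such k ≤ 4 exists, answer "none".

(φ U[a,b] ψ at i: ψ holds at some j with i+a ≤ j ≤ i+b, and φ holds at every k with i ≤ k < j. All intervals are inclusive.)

Need earliest j ≥ 3 with grant, and ack at every k in [3,j-1].
  j=3: rhs fails.
  j=4: rhs fails.
  j=5: rhs holds; lhs holds on [3,4]. k = 2.

2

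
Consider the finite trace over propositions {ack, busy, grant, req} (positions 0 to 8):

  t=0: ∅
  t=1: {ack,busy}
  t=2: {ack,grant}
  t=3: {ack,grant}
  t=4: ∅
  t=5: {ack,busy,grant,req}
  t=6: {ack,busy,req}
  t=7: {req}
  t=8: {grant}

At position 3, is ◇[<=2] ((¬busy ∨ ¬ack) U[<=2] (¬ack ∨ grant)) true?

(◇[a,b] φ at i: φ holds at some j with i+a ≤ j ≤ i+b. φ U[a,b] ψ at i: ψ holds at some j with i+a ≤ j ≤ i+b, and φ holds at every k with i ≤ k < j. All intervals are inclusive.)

Yes

Check ((¬busy ∨ ¬ack) U[<=2] (¬ack ∨ grant)) at each j in [3,5]:
  j=3: holds
  j=4: holds
  j=5: holds
Found at j=3 → formula holds.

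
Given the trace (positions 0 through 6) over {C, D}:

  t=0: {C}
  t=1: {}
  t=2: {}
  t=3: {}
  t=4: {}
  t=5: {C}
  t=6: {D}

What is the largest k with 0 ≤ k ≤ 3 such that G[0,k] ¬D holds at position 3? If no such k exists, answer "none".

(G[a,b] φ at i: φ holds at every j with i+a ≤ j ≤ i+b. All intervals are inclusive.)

2

¬D must hold from j=3 onward; find where it first fails.
  j=3: holds
  j=4: holds
  j=5: holds
  j=6: fails
Holds on [3,5], so largest k = 2.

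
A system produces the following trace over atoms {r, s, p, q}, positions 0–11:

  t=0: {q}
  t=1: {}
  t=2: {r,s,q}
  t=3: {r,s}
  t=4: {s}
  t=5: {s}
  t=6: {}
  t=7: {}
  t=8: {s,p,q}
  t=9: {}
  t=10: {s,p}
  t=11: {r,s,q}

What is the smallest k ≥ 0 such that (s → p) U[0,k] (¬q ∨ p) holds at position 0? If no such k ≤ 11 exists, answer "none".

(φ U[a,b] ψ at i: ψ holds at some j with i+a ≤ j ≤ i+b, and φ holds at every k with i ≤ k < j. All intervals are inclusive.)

1

Need earliest j ≥ 0 with (¬q ∨ p), and (s → p) at every k in [0,j-1].
  j=0: rhs fails.
  j=1: rhs holds; lhs holds on [0,0]. k = 1.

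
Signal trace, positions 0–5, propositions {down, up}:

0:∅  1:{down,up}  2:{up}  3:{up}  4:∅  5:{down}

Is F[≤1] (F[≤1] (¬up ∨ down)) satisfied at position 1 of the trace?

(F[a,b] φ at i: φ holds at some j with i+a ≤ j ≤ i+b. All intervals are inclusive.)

Yes

Check F[≤1] (¬up ∨ down) at each j in [1,2]:
  j=1: holds (witness at 1)
  j=2: fails (none in [2,3])
Found at j=1 → formula holds.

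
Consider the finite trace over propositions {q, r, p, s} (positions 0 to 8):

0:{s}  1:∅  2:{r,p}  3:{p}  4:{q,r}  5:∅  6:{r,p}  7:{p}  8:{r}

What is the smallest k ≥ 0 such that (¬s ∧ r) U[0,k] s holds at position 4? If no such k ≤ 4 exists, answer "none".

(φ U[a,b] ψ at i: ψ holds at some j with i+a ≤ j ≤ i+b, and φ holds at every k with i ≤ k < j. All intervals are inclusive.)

Need earliest j ≥ 4 with s, and (¬s ∧ r) at every k in [4,j-1].
  j=4: rhs fails.
  j=5: rhs fails.
  j=6: rhs fails.
  j=7: rhs fails.
  j=8: rhs fails.
No witness within the range → none.

none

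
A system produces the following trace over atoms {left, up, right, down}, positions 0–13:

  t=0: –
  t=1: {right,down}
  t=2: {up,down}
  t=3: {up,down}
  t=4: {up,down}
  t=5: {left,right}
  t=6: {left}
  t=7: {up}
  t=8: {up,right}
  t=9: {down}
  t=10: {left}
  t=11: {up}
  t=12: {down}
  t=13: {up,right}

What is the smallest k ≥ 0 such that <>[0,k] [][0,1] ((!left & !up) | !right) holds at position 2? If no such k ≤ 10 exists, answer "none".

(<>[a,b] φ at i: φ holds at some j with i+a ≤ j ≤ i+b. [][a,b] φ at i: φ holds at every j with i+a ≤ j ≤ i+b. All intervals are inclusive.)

0

Scan j = 2,3,… for [][0,1] ((!left & !up) | !right):
  j=2: holds
First hit at j=2, so smallest k = 2-2 = 0.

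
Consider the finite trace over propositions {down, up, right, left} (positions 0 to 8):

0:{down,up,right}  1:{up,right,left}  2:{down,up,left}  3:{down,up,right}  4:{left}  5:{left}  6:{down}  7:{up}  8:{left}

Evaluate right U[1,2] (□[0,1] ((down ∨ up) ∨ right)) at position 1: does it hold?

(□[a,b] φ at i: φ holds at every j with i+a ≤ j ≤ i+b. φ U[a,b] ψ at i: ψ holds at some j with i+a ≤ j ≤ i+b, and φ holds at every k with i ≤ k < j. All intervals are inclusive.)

Need some j in [2,3] with □[0,1] ((down ∨ up) ∨ right), and right at every k in [1,j-1].
  j=2: □[0,1] ((down ∨ up) ∨ right) holds; right holds at every k in [1,1] → satisfied.

True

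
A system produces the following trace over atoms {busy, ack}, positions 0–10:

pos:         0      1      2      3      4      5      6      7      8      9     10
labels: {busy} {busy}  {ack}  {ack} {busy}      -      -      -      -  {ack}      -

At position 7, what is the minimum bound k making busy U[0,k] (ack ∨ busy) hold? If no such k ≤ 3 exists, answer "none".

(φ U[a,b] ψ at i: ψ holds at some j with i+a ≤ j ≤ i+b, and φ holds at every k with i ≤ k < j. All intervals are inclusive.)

Need earliest j ≥ 7 with (ack ∨ busy), and busy at every k in [7,j-1].
  j=7: rhs fails.
  j=8: rhs fails.
  j=9: rhs holds but lhs fails at k=7.
  j=10: rhs fails.
No witness within the range → none.

none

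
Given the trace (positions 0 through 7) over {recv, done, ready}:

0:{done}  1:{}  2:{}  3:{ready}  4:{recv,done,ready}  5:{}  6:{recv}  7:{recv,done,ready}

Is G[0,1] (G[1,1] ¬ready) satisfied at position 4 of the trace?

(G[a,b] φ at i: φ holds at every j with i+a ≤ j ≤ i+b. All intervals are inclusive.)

Check G[1,1] ¬ready at every j in [4,5]:
  j=4: holds on [5,5]
  j=5: holds on [6,6]
All positions satisfy it → formula holds.

True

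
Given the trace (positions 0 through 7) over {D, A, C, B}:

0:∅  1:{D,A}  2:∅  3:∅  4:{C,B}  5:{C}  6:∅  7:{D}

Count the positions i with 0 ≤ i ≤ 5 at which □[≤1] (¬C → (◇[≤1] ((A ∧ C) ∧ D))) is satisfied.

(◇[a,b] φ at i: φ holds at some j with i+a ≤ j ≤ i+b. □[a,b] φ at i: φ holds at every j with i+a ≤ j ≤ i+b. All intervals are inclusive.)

1

Evaluate at each i in [0,5]:
  i=0: ✗ (fails at j=0)
  i=1: ✗ (fails at j=1)
  i=2: ✗ (fails at j=2)
  i=3: ✗ (fails at j=3)
  i=4: ✓ (all of [4,5])
  i=5: ✗ (fails at j=6)
Positions where it holds: {4} → 1.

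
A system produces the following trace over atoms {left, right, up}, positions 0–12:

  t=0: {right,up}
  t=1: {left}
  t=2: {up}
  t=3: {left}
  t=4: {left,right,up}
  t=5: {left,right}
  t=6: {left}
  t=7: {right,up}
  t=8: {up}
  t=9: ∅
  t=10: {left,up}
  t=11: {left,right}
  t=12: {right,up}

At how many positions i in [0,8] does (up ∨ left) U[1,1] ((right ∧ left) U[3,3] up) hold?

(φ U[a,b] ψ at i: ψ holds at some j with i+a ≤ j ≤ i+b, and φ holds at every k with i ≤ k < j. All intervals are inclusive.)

Evaluate at each i in [0,8]:
  i=0: ✗ (no rhs in [1,1])
  i=1: ✗ (no rhs in [2,2])
  i=2: ✗ (no rhs in [3,3])
  i=3: ✗ (no rhs in [4,4])
  i=4: ✗ (no rhs in [5,5])
  i=5: ✗ (no rhs in [6,6])
  i=6: ✗ (no rhs in [7,7])
  i=7: ✗ (no rhs in [8,8])
  i=8: ✗ (no rhs in [9,9])
Positions where it holds: {} → 0.

0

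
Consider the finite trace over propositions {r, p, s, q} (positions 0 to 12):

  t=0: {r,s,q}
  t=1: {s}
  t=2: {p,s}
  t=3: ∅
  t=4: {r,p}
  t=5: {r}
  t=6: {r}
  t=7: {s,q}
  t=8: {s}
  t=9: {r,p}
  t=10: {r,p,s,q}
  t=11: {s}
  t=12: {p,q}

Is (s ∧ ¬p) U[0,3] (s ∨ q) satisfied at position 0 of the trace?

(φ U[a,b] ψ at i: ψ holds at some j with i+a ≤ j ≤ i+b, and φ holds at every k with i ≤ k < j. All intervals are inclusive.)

Holds

Need some j in [0,3] with (s ∨ q), and (s ∧ ¬p) at every k in [0,j-1].
  j=0: (s ∨ q) holds; no prefix to check → satisfied.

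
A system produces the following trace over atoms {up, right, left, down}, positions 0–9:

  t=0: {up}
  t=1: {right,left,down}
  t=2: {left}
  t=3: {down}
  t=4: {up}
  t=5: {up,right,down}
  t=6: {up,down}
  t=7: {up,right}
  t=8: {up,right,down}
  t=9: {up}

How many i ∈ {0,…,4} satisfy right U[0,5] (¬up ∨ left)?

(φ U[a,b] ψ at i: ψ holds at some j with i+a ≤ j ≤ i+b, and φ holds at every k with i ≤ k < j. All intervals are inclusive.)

3

Evaluate at each i in [0,4]:
  i=0: ✗ (lhs fails at k=0 before rhs at j=1)
  i=1: ✓ (rhs at j=1)
  i=2: ✓ (rhs at j=2)
  i=3: ✓ (rhs at j=3)
  i=4: ✗ (no rhs in [4,9])
Positions where it holds: {1, 2, 3} → 3.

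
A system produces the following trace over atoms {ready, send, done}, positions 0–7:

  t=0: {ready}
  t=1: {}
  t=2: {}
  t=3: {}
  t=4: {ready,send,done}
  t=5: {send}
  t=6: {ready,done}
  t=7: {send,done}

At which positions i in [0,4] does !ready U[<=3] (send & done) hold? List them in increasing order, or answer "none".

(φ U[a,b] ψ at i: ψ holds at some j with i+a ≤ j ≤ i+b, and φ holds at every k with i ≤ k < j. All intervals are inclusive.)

Evaluate at each i in [0,4]:
  i=0: ✗ (no rhs in [0,3])
  i=1: ✓ (rhs at j=4; lhs holds on [1,3])
  i=2: ✓ (rhs at j=4; lhs holds on [2,3])
  i=3: ✓ (rhs at j=4; lhs holds on [3,3])
  i=4: ✓ (rhs at j=4)

1, 2, 3, 4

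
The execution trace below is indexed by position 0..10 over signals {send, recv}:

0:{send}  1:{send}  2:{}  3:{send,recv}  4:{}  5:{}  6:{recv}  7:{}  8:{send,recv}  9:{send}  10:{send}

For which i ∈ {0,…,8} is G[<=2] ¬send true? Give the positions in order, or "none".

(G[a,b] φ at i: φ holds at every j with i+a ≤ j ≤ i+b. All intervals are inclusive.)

Evaluate at each i in [0,8]:
  i=0: ✗ (fails at j=0)
  i=1: ✗ (fails at j=1)
  i=2: ✗ (fails at j=3)
  i=3: ✗ (fails at j=3)
  i=4: ✓ (all of [4,6])
  i=5: ✓ (all of [5,7])
  i=6: ✗ (fails at j=8)
  i=7: ✗ (fails at j=8)
  i=8: ✗ (fails at j=8)

4, 5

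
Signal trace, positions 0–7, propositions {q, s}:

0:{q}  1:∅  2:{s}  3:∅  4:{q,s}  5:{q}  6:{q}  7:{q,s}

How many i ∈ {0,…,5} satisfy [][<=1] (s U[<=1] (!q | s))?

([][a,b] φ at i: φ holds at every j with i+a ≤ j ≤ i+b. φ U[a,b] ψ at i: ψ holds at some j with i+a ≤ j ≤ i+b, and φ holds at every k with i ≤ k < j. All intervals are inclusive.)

Evaluate at each i in [0,5]:
  i=0: ✗ (fails at j=0)
  i=1: ✓ (all of [1,2])
  i=2: ✓ (all of [2,3])
  i=3: ✓ (all of [3,4])
  i=4: ✗ (fails at j=5)
  i=5: ✗ (fails at j=5)
Positions where it holds: {1, 2, 3} → 3.

3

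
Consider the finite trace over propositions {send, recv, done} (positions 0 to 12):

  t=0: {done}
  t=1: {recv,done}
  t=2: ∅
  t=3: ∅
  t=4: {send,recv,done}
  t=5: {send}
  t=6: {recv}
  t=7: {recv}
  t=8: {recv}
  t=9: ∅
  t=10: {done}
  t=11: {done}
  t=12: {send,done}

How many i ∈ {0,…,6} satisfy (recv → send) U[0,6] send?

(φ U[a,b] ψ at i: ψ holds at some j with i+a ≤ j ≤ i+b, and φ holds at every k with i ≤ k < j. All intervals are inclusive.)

Evaluate at each i in [0,6]:
  i=0: ✗ (lhs fails at k=1 before rhs at j=4)
  i=1: ✗ (lhs fails at k=1 before rhs at j=4)
  i=2: ✓ (rhs at j=4; lhs holds on [2,3])
  i=3: ✓ (rhs at j=4; lhs holds on [3,3])
  i=4: ✓ (rhs at j=4)
  i=5: ✓ (rhs at j=5)
  i=6: ✗ (lhs fails at k=6 before rhs at j=12)
Positions where it holds: {2, 3, 4, 5} → 4.

4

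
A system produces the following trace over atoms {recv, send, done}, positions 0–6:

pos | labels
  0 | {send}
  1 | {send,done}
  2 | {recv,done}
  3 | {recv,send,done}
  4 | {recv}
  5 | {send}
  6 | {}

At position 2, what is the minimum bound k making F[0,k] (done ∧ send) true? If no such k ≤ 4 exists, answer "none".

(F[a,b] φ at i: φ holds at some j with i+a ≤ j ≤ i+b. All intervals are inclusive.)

1

Scan j = 2,3,… for (done ∧ send):
  j=2: fails
  j=3: holds
First hit at j=3, so smallest k = 3-2 = 1.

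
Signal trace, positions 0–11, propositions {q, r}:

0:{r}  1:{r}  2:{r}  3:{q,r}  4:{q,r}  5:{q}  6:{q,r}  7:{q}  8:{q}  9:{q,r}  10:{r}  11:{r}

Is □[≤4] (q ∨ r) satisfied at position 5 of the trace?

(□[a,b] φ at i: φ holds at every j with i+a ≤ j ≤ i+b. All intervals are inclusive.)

Yes

Check (q ∨ r) at every j in [5,9]:
  j=5: true
  j=6: true
  j=7: true
  j=8: true
  j=9: true
All positions satisfy it → formula holds.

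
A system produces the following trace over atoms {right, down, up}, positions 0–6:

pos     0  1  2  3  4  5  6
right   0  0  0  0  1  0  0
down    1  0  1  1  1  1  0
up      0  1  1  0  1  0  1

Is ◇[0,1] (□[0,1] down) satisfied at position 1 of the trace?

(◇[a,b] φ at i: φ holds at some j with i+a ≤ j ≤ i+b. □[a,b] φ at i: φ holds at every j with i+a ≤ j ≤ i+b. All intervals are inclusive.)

Holds

Check □[0,1] down at each j in [1,2]:
  j=1: fails at 1
  j=2: holds on [2,3]
Found at j=2 → formula holds.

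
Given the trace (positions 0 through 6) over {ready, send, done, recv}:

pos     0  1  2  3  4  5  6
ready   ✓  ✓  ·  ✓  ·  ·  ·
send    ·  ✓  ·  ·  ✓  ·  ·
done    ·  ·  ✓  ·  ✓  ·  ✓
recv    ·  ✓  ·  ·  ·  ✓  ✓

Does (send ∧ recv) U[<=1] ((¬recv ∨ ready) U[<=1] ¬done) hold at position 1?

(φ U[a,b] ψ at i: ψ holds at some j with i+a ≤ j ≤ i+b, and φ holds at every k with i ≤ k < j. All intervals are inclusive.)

Holds

Need some j in [1,2] with ((¬recv ∨ ready) U[<=1] ¬done), and (send ∧ recv) at every k in [1,j-1].
  j=1: ((¬recv ∨ ready) U[<=1] ¬done) holds; no prefix to check → satisfied.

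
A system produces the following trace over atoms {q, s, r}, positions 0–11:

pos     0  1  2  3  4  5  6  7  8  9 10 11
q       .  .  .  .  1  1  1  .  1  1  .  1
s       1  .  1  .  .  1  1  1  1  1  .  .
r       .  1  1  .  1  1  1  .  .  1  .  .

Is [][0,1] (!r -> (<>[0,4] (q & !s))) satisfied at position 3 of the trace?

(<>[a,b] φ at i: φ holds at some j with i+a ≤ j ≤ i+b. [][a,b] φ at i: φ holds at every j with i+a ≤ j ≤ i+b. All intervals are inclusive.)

True

Check (!r -> (<>[0,4] (q & !s))) at every j in [3,4]:
  j=3: antecedent true; consequent holds (witness at 4) → ✓
  j=4: antecedent false → ✓
All positions satisfy it → formula holds.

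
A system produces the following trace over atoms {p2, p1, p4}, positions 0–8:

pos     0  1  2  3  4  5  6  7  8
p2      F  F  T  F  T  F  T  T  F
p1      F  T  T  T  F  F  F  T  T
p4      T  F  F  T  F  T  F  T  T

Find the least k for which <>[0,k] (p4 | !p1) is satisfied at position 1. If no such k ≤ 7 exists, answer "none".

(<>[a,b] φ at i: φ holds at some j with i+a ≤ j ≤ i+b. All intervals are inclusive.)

Scan j = 1,2,… for (p4 | !p1):
  j=1: fails
  j=2: fails
  j=3: holds
First hit at j=3, so smallest k = 3-1 = 2.

2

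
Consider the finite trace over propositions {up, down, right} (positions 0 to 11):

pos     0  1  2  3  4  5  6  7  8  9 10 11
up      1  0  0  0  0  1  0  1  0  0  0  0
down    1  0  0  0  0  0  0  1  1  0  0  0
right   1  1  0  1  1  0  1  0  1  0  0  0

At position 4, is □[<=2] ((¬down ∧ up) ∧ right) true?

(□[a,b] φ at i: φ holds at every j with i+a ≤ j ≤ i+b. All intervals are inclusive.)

Check ((¬down ∧ up) ∧ right) at every j in [4,6]:
  j=4: false
  j=5: false
  j=6: false
Fails at j=4 → formula fails.

False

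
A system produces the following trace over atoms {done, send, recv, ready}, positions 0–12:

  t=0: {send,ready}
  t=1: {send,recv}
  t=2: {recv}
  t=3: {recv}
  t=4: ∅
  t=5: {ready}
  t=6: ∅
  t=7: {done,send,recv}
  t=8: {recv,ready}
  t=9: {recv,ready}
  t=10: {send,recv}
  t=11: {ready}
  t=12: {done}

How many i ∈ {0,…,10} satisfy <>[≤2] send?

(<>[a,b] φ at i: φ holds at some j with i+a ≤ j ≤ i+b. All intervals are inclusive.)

8

Evaluate at each i in [0,10]:
  i=0: ✓ (witness j=0)
  i=1: ✓ (witness j=1)
  i=2: ✗ (none in [2,4])
  i=3: ✗ (none in [3,5])
  i=4: ✗ (none in [4,6])
  i=5: ✓ (witness j=7)
  i=6: ✓ (witness j=7)
  i=7: ✓ (witness j=7)
  i=8: ✓ (witness j=10)
  i=9: ✓ (witness j=10)
  i=10: ✓ (witness j=10)
Positions where it holds: {0, 1, 5, 6, 7, 8, 9, 10} → 8.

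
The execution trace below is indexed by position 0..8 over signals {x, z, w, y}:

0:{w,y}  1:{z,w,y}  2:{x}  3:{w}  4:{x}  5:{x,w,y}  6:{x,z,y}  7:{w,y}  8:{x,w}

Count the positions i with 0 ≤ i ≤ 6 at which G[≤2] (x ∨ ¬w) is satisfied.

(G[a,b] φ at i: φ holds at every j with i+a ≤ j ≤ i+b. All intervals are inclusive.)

1

Evaluate at each i in [0,6]:
  i=0: ✗ (fails at j=0)
  i=1: ✗ (fails at j=1)
  i=2: ✗ (fails at j=3)
  i=3: ✗ (fails at j=3)
  i=4: ✓ (all of [4,6])
  i=5: ✗ (fails at j=7)
  i=6: ✗ (fails at j=7)
Positions where it holds: {4} → 1.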